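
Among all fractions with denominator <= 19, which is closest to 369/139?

45/17

Expand x = 369/139 as a continued fraction with the Euclidean algorithm:
  369 = 2*139 + 91, so a_0 = 2.
  139 = 1*91 + 48, so a_1 = 1.
  91 = 1*48 + 43, so a_2 = 1.
  48 = 1*43 + 5, so a_3 = 1.
  43 = 8*5 + 3, so a_4 = 8.
  5 = 1*3 + 2, so a_5 = 1.
  3 = 1*2 + 1, so a_6 = 1.
  2 = 2*1 + 0, so a_7 = 2.
so x = [2; 1, 1, 1, 8, 1, 1, 2].
Convergents (p_i = a_i*p_{i-1} + p_{i-2}, q_i = a_i*q_{i-1} + q_{i-2} with p_{-2}=0, p_{-1}=1, q_{-2}=1, q_{-1}=0), until the denominator exceeds 19:
  i=0: a_0=2, p_0 = 2*1 + 0 = 2, q_0 = 2*0 + 1 = 1.
  i=1: a_1=1, p_1 = 1*2 + 1 = 3, q_1 = 1*1 + 0 = 1.
  i=2: a_2=1, p_2 = 1*3 + 2 = 5, q_2 = 1*1 + 1 = 2.
  i=3: a_3=1, p_3 = 1*5 + 3 = 8, q_3 = 1*2 + 1 = 3.
  i=4: a_4=8, p_4 = 8*8 + 5 = 69, q_4 = 8*3 + 2 = 26.
q_4 = 26 > 19, so the last convergent with denominator <= 19 is p_3/q_3 = 8/3.
The closest fraction with denominator <= 19 is either p_3/q_3 or the intermediate fraction (k*p_3 + p_2)/(k*q_3 + q_2) with the largest k >= 1 whose denominator stays <= 19; these approach x as k grows, and every other convergent or intermediate fraction in range is farther away.
Largest k: floor((19 - q_2)/q_3) = floor((19 - 2)/3) = 5.
That gives (5*8 + 5)/(5*3 + 2) = 45/17.
Compare the errors: |x - 8/3| = |369*3 - 8*139|/(139*3) = 5/417, and |x - 45/17| = |369*17 - 45*139|/(139*17) = 18/2363.
Cross-multiplying, 18*417 = 7506 < 11815 = 5*2363, so 18/2363 is smaller: the intermediate fraction 45/17 is closer to x than 8/3.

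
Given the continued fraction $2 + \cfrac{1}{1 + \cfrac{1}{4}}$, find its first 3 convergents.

2/1, 3/1, 14/5

Using the convergent recurrence p_i = a_i*p_{i-1} + p_{i-2}, q_i = a_i*q_{i-1} + q_{i-2} with p_{-2}=0, p_{-1}=1, q_{-2}=1, q_{-1}=0:
  i=0: a_0=2, p_0 = 2*1 + 0 = 2, q_0 = 2*0 + 1 = 1.
  i=1: a_1=1, p_1 = 1*2 + 1 = 3, q_1 = 1*1 + 0 = 1.
  i=2: a_2=4, p_2 = 4*3 + 2 = 14, q_2 = 4*1 + 1 = 5.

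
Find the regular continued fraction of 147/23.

Run the Euclidean algorithm on 147 and 23; the successive quotients are the partial quotients a_0, a_1, ... (each step inverts the fractional part left over by the previous one):
  147 = 6*23 + 9, so a_0 = 6.
  23 = 2*9 + 5, so a_1 = 2.
  9 = 1*5 + 4, so a_2 = 1.
  5 = 1*4 + 1, so a_3 = 1.
  4 = 4*1 + 0, so a_4 = 4.
The remainder reaches 0 after 5 divisions, so the expansion has 5 partial quotients, read off in order.

[6; 2, 1, 1, 4]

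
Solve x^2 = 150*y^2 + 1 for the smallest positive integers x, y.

(x, y) = (49, 4)

First expand sqrt(150) as a continued fraction. With x_i = (sqrt(150) + m_i)/d_i and (m_0, d_0) = (0, 1): a_0 = floor(sqrt(150)) = 12, since 12^2 = 144 <= 150 < 169 = 13^2.
Iterate m_{i+1} = d_i*a_i - m_i, d_{i+1} = (150 - m_{i+1}^2)/d_i, a_{i+1} = floor((a_0 + m_{i+1})/d_{i+1}):
  m_1 = 1*12 - 0 = 12, d_1 = (150 - 12^2)/1 = 6/1 = 6, a_1 = floor((12 + 12)/6) = 4.
  m_2 = 6*4 - 12 = 12, d_2 = (150 - 12^2)/6 = 6/6 = 1, a_2 = floor((12 + 12)/1) = 24.
  m_3 = 1*24 - 12 = 12, d_3 = (150 - 12^2)/1 = 6/1 = 6: (m_3, d_3) = (m_1, d_1) = (12, 6), so from here the quotients repeat a_1, a_2; the period length is 2.
So sqrt(150) = [12; (4, 24)] with period length k = 2.
k is even, so the fundamental solution of x^2 - 150y^2 = 1 is (p_{k-1}, q_{k-1}) = (p_1, q_1); compute convergents through index 1.
Convergents (p_i = a_i*p_{i-1} + p_{i-2}, q_i = a_i*q_{i-1} + q_{i-2} with p_{-2}=0, p_{-1}=1, q_{-2}=1, q_{-1}=0):
  i=0: a_0=12, p_0 = 12*1 + 0 = 12, q_0 = 12*0 + 1 = 1.
  i=1: a_1=4, p_1 = 4*12 + 1 = 49, q_1 = 4*1 + 0 = 4.
Check: 49^2 - 150*4^2 = 2401 - 2400 = 1, so (x, y) = (49, 4) solves the equation, and by the theorem it is the least positive solution.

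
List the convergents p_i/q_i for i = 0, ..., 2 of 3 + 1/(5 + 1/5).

3/1, 16/5, 83/26

Using the convergent recurrence p_i = a_i*p_{i-1} + p_{i-2}, q_i = a_i*q_{i-1} + q_{i-2} with p_{-2}=0, p_{-1}=1, q_{-2}=1, q_{-1}=0:
  i=0: a_0=3, p_0 = 3*1 + 0 = 3, q_0 = 3*0 + 1 = 1.
  i=1: a_1=5, p_1 = 5*3 + 1 = 16, q_1 = 5*1 + 0 = 5.
  i=2: a_2=5, p_2 = 5*16 + 3 = 83, q_2 = 5*5 + 1 = 26.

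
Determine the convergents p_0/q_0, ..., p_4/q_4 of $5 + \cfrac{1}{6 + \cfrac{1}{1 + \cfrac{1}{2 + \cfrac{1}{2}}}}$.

5/1, 31/6, 36/7, 103/20, 242/47

Using the convergent recurrence p_i = a_i*p_{i-1} + p_{i-2}, q_i = a_i*q_{i-1} + q_{i-2} with p_{-2}=0, p_{-1}=1, q_{-2}=1, q_{-1}=0:
  i=0: a_0=5, p_0 = 5*1 + 0 = 5, q_0 = 5*0 + 1 = 1.
  i=1: a_1=6, p_1 = 6*5 + 1 = 31, q_1 = 6*1 + 0 = 6.
  i=2: a_2=1, p_2 = 1*31 + 5 = 36, q_2 = 1*6 + 1 = 7.
  i=3: a_3=2, p_3 = 2*36 + 31 = 103, q_3 = 2*7 + 6 = 20.
  i=4: a_4=2, p_4 = 2*103 + 36 = 242, q_4 = 2*20 + 7 = 47.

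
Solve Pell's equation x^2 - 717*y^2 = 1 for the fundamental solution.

First expand sqrt(717) as a continued fraction. With x_i = (sqrt(717) + m_i)/d_i and (m_0, d_0) = (0, 1): a_0 = floor(sqrt(717)) = 26, since 26^2 = 676 <= 717 < 729 = 27^2.
Iterate m_{i+1} = d_i*a_i - m_i, d_{i+1} = (717 - m_{i+1}^2)/d_i, a_{i+1} = floor((a_0 + m_{i+1})/d_{i+1}):
  m_1 = 1*26 - 0 = 26, d_1 = (717 - 26^2)/1 = 41/1 = 41, a_1 = floor((26 + 26)/41) = 1.
  m_2 = 41*1 - 26 = 15, d_2 = (717 - 15^2)/41 = 492/41 = 12, a_2 = floor((26 + 15)/12) = 3.
  m_3 = 12*3 - 15 = 21, d_3 = (717 - 21^2)/12 = 276/12 = 23, a_3 = floor((26 + 21)/23) = 2.
  m_4 = 23*2 - 21 = 25, d_4 = (717 - 25^2)/23 = 92/23 = 4, a_4 = floor((26 + 25)/4) = 12.
  m_5 = 4*12 - 25 = 23, d_5 = (717 - 23^2)/4 = 188/4 = 47, a_5 = floor((26 + 23)/47) = 1.
  m_6 = 47*1 - 23 = 24, d_6 = (717 - 24^2)/47 = 141/47 = 3, a_6 = floor((26 + 24)/3) = 16.
  m_7 = 3*16 - 24 = 24, d_7 = (717 - 24^2)/3 = 141/3 = 47, a_7 = floor((26 + 24)/47) = 1.
  m_8 = 47*1 - 24 = 23, d_8 = (717 - 23^2)/47 = 188/47 = 4, a_8 = floor((26 + 23)/4) = 12.
  m_9 = 4*12 - 23 = 25, d_9 = (717 - 25^2)/4 = 92/4 = 23, a_9 = floor((26 + 25)/23) = 2.
  m_10 = 23*2 - 25 = 21, d_10 = (717 - 21^2)/23 = 276/23 = 12, a_10 = floor((26 + 21)/12) = 3.
  m_11 = 12*3 - 21 = 15, d_11 = (717 - 15^2)/12 = 492/12 = 41, a_11 = floor((26 + 15)/41) = 1.
  m_12 = 41*1 - 15 = 26, d_12 = (717 - 26^2)/41 = 41/41 = 1, a_12 = floor((26 + 26)/1) = 52.
  m_13 = 1*52 - 26 = 26, d_13 = (717 - 26^2)/1 = 41/1 = 41: (m_13, d_13) = (m_1, d_1) = (26, 41), so from here the quotients repeat a_1, ..., a_12; the period length is 12.
So sqrt(717) = [26; (1, 3, 2, 12, 1, 16, 1, 12, 2, 3, 1, 52)] with period length k = 12.
k is even, so the fundamental solution of x^2 - 717y^2 = 1 is (p_{k-1}, q_{k-1}) = (p_11, q_11); compute convergents through index 11.
Convergents (p_i = a_i*p_{i-1} + p_{i-2}, q_i = a_i*q_{i-1} + q_{i-2} with p_{-2}=0, p_{-1}=1, q_{-2}=1, q_{-1}=0):
  i=0: a_0=26, p_0 = 26*1 + 0 = 26, q_0 = 26*0 + 1 = 1.
  i=1: a_1=1, p_1 = 1*26 + 1 = 27, q_1 = 1*1 + 0 = 1.
  i=2: a_2=3, p_2 = 3*27 + 26 = 107, q_2 = 3*1 + 1 = 4.
  i=3: a_3=2, p_3 = 2*107 + 27 = 241, q_3 = 2*4 + 1 = 9.
  i=4: a_4=12, p_4 = 12*241 + 107 = 2999, q_4 = 12*9 + 4 = 112.
  i=5: a_5=1, p_5 = 1*2999 + 241 = 3240, q_5 = 1*112 + 9 = 121.
  i=6: a_6=16, p_6 = 16*3240 + 2999 = 54839, q_6 = 16*121 + 112 = 2048.
  i=7: a_7=1, p_7 = 1*54839 + 3240 = 58079, q_7 = 1*2048 + 121 = 2169.
  i=8: a_8=12, p_8 = 12*58079 + 54839 = 751787, q_8 = 12*2169 + 2048 = 28076.
  i=9: a_9=2, p_9 = 2*751787 + 58079 = 1561653, q_9 = 2*28076 + 2169 = 58321.
  i=10: a_10=3, p_10 = 3*1561653 + 751787 = 5436746, q_10 = 3*58321 + 28076 = 203039.
  i=11: a_11=1, p_11 = 1*5436746 + 1561653 = 6998399, q_11 = 1*203039 + 58321 = 261360.
Check: 6998399^2 - 717*261360^2 = 48977588563201 - 48977588563200 = 1, so (x, y) = (6998399, 261360) solves the equation, and by the theorem it is the least positive solution.

(x, y) = (6998399, 261360)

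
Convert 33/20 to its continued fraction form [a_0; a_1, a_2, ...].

Run the Euclidean algorithm on 33 and 20; the successive quotients are the partial quotients a_0, a_1, ... (each step inverts the fractional part left over by the previous one):
  33 = 1*20 + 13, so a_0 = 1.
  20 = 1*13 + 7, so a_1 = 1.
  13 = 1*7 + 6, so a_2 = 1.
  7 = 1*6 + 1, so a_3 = 1.
  6 = 6*1 + 0, so a_4 = 6.
The remainder reaches 0 after 5 divisions, so the expansion has 5 partial quotients, read off in order.

[1; 1, 1, 1, 6]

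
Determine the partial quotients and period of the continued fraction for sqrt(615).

Write x_i = (sqrt(615) + m_i)/d_i with (m_0, d_0) = (0, 1). a_0 = floor(sqrt(615)) = 24, since 24^2 = 576 <= 615 < 625 = 25^2.
Iterate m_{i+1} = d_i*a_i - m_i, d_{i+1} = (615 - m_{i+1}^2)/d_i, a_{i+1} = floor((a_0 + m_{i+1})/d_{i+1}):
  m_1 = 1*24 - 0 = 24, d_1 = (615 - 24^2)/1 = 39/1 = 39, a_1 = floor((24 + 24)/39) = 1.
  m_2 = 39*1 - 24 = 15, d_2 = (615 - 15^2)/39 = 390/39 = 10, a_2 = floor((24 + 15)/10) = 3.
  m_3 = 10*3 - 15 = 15, d_3 = (615 - 15^2)/10 = 390/10 = 39, a_3 = floor((24 + 15)/39) = 1.
  m_4 = 39*1 - 15 = 24, d_4 = (615 - 24^2)/39 = 39/39 = 1, a_4 = floor((24 + 24)/1) = 48.
  m_5 = 1*48 - 24 = 24, d_5 = (615 - 24^2)/1 = 39/1 = 39: (m_5, d_5) = (m_1, d_1) = (24, 39), so from here the quotients repeat a_1, ..., a_4; the period length is 4.
Hence the expansion of sqrt(615) is a_0 = 24 followed by the repeating block 1, 3, 1, 48 (period 4).

[24; (1, 3, 1, 48)]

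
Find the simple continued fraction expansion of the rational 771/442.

Run the Euclidean algorithm on 771 and 442; the successive quotients are the partial quotients a_0, a_1, ... (each step inverts the fractional part left over by the previous one):
  771 = 1*442 + 329, so a_0 = 1.
  442 = 1*329 + 113, so a_1 = 1.
  329 = 2*113 + 103, so a_2 = 2.
  113 = 1*103 + 10, so a_3 = 1.
  103 = 10*10 + 3, so a_4 = 10.
  10 = 3*3 + 1, so a_5 = 3.
  3 = 3*1 + 0, so a_6 = 3.
The remainder reaches 0 after 7 divisions, so the expansion has 7 partial quotients, read off in order.

[1; 1, 2, 1, 10, 3, 3]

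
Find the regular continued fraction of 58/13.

Run the Euclidean algorithm on 58 and 13; the successive quotients are the partial quotients a_0, a_1, ... (each step inverts the fractional part left over by the previous one):
  58 = 4*13 + 6, so a_0 = 4.
  13 = 2*6 + 1, so a_1 = 2.
  6 = 6*1 + 0, so a_2 = 6.
The remainder reaches 0 after 3 divisions, so the expansion has 3 partial quotients, read off in order.

[4; 2, 6]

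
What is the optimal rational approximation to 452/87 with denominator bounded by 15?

26/5

Expand x = 452/87 as a continued fraction with the Euclidean algorithm:
  452 = 5*87 + 17, so a_0 = 5.
  87 = 5*17 + 2, so a_1 = 5.
  17 = 8*2 + 1, so a_2 = 8.
  2 = 2*1 + 0, so a_3 = 2.
so x = [5; 5, 8, 2].
Convergents (p_i = a_i*p_{i-1} + p_{i-2}, q_i = a_i*q_{i-1} + q_{i-2} with p_{-2}=0, p_{-1}=1, q_{-2}=1, q_{-1}=0), until the denominator exceeds 15:
  i=0: a_0=5, p_0 = 5*1 + 0 = 5, q_0 = 5*0 + 1 = 1.
  i=1: a_1=5, p_1 = 5*5 + 1 = 26, q_1 = 5*1 + 0 = 5.
  i=2: a_2=8, p_2 = 8*26 + 5 = 213, q_2 = 8*5 + 1 = 41.
q_2 = 41 > 15, so the last convergent with denominator <= 15 is p_1/q_1 = 26/5.
The closest fraction with denominator <= 15 is either p_1/q_1 or the intermediate fraction (k*p_1 + p_0)/(k*q_1 + q_0) with the largest k >= 1 whose denominator stays <= 15; these approach x as k grows, and every other convergent or intermediate fraction in range is farther away.
Largest k: floor((15 - q_0)/q_1) = floor((15 - 1)/5) = 2.
That gives (2*26 + 5)/(2*5 + 1) = 57/11.
Compare the errors: |x - 26/5| = |452*5 - 26*87|/(87*5) = 2/435, and |x - 57/11| = |452*11 - 57*87|/(87*11) = 13/957.
Cross-multiplying, 2*957 = 1914 < 5655 = 13*435, so 2/435 is smaller: the convergent 26/5 is closer to x than 57/11.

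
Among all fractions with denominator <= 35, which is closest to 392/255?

Expand x = 392/255 as a continued fraction with the Euclidean algorithm:
  392 = 1*255 + 137, so a_0 = 1.
  255 = 1*137 + 118, so a_1 = 1.
  137 = 1*118 + 19, so a_2 = 1.
  118 = 6*19 + 4, so a_3 = 6.
  19 = 4*4 + 3, so a_4 = 4.
  4 = 1*3 + 1, so a_5 = 1.
  3 = 3*1 + 0, so a_6 = 3.
so x = [1; 1, 1, 6, 4, 1, 3].
Convergents (p_i = a_i*p_{i-1} + p_{i-2}, q_i = a_i*q_{i-1} + q_{i-2} with p_{-2}=0, p_{-1}=1, q_{-2}=1, q_{-1}=0), until the denominator exceeds 35:
  i=0: a_0=1, p_0 = 1*1 + 0 = 1, q_0 = 1*0 + 1 = 1.
  i=1: a_1=1, p_1 = 1*1 + 1 = 2, q_1 = 1*1 + 0 = 1.
  i=2: a_2=1, p_2 = 1*2 + 1 = 3, q_2 = 1*1 + 1 = 2.
  i=3: a_3=6, p_3 = 6*3 + 2 = 20, q_3 = 6*2 + 1 = 13.
  i=4: a_4=4, p_4 = 4*20 + 3 = 83, q_4 = 4*13 + 2 = 54.
q_4 = 54 > 35, so the last convergent with denominator <= 35 is p_3/q_3 = 20/13.
The closest fraction with denominator <= 35 is either p_3/q_3 or the intermediate fraction (k*p_3 + p_2)/(k*q_3 + q_2) with the largest k >= 1 whose denominator stays <= 35; these approach x as k grows, and every other convergent or intermediate fraction in range is farther away.
Largest k: floor((35 - q_2)/q_3) = floor((35 - 2)/13) = 2.
That gives (2*20 + 3)/(2*13 + 2) = 43/28.
Compare the errors: |x - 20/13| = |392*13 - 20*255|/(255*13) = 4/3315, and |x - 43/28| = |392*28 - 43*255|/(255*28) = 11/7140.
Cross-multiplying, 4*7140 = 28560 < 36465 = 11*3315, so 4/3315 is smaller: the convergent 20/13 is closer to x than 43/28.

20/13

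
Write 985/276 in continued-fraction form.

[3; 1, 1, 3, 7, 1, 1, 2]

Run the Euclidean algorithm on 985 and 276; the successive quotients are the partial quotients a_0, a_1, ... (each step inverts the fractional part left over by the previous one):
  985 = 3*276 + 157, so a_0 = 3.
  276 = 1*157 + 119, so a_1 = 1.
  157 = 1*119 + 38, so a_2 = 1.
  119 = 3*38 + 5, so a_3 = 3.
  38 = 7*5 + 3, so a_4 = 7.
  5 = 1*3 + 2, so a_5 = 1.
  3 = 1*2 + 1, so a_6 = 1.
  2 = 2*1 + 0, so a_7 = 2.
The remainder reaches 0 after 8 divisions, so the expansion has 8 partial quotients, read off in order.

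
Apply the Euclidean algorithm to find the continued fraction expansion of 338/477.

Run the Euclidean algorithm on 338 and 477; the successive quotients are the partial quotients a_0, a_1, ... (each step inverts the fractional part left over by the previous one):
  338 = 0*477 + 338, so a_0 = 0.
  477 = 1*338 + 139, so a_1 = 1.
  338 = 2*139 + 60, so a_2 = 2.
  139 = 2*60 + 19, so a_3 = 2.
  60 = 3*19 + 3, so a_4 = 3.
  19 = 6*3 + 1, so a_5 = 6.
  3 = 3*1 + 0, so a_6 = 3.
The remainder reaches 0 after 7 divisions, so the expansion has 7 partial quotients, read off in order.

[0; 1, 2, 2, 3, 6, 3]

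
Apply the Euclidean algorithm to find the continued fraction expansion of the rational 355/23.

Run the Euclidean algorithm on 355 and 23; the successive quotients are the partial quotients a_0, a_1, ... (each step inverts the fractional part left over by the previous one):
  355 = 15*23 + 10, so a_0 = 15.
  23 = 2*10 + 3, so a_1 = 2.
  10 = 3*3 + 1, so a_2 = 3.
  3 = 3*1 + 0, so a_3 = 3.
The remainder reaches 0 after 4 divisions, so the expansion has 4 partial quotients, read off in order.

[15; 2, 3, 3]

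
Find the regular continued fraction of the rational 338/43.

Run the Euclidean algorithm on 338 and 43; the successive quotients are the partial quotients a_0, a_1, ... (each step inverts the fractional part left over by the previous one):
  338 = 7*43 + 37, so a_0 = 7.
  43 = 1*37 + 6, so a_1 = 1.
  37 = 6*6 + 1, so a_2 = 6.
  6 = 6*1 + 0, so a_3 = 6.
The remainder reaches 0 after 4 divisions, so the expansion has 4 partial quotients, read off in order.

[7; 1, 6, 6]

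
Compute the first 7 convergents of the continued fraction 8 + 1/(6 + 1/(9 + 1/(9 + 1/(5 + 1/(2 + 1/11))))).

Using the convergent recurrence p_i = a_i*p_{i-1} + p_{i-2}, q_i = a_i*q_{i-1} + q_{i-2} with p_{-2}=0, p_{-1}=1, q_{-2}=1, q_{-1}=0:
  i=0: a_0=8, p_0 = 8*1 + 0 = 8, q_0 = 8*0 + 1 = 1.
  i=1: a_1=6, p_1 = 6*8 + 1 = 49, q_1 = 6*1 + 0 = 6.
  i=2: a_2=9, p_2 = 9*49 + 8 = 449, q_2 = 9*6 + 1 = 55.
  i=3: a_3=9, p_3 = 9*449 + 49 = 4090, q_3 = 9*55 + 6 = 501.
  i=4: a_4=5, p_4 = 5*4090 + 449 = 20899, q_4 = 5*501 + 55 = 2560.
  i=5: a_5=2, p_5 = 2*20899 + 4090 = 45888, q_5 = 2*2560 + 501 = 5621.
  i=6: a_6=11, p_6 = 11*45888 + 20899 = 525667, q_6 = 11*5621 + 2560 = 64391.

8/1, 49/6, 449/55, 4090/501, 20899/2560, 45888/5621, 525667/64391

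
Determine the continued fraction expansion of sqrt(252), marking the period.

[15; (1, 6, 1, 30)]

Write x_i = (sqrt(252) + m_i)/d_i with (m_0, d_0) = (0, 1). a_0 = floor(sqrt(252)) = 15, since 15^2 = 225 <= 252 < 256 = 16^2.
Iterate m_{i+1} = d_i*a_i - m_i, d_{i+1} = (252 - m_{i+1}^2)/d_i, a_{i+1} = floor((a_0 + m_{i+1})/d_{i+1}):
  m_1 = 1*15 - 0 = 15, d_1 = (252 - 15^2)/1 = 27/1 = 27, a_1 = floor((15 + 15)/27) = 1.
  m_2 = 27*1 - 15 = 12, d_2 = (252 - 12^2)/27 = 108/27 = 4, a_2 = floor((15 + 12)/4) = 6.
  m_3 = 4*6 - 12 = 12, d_3 = (252 - 12^2)/4 = 108/4 = 27, a_3 = floor((15 + 12)/27) = 1.
  m_4 = 27*1 - 12 = 15, d_4 = (252 - 15^2)/27 = 27/27 = 1, a_4 = floor((15 + 15)/1) = 30.
  m_5 = 1*30 - 15 = 15, d_5 = (252 - 15^2)/1 = 27/1 = 27: (m_5, d_5) = (m_1, d_1) = (15, 27), so from here the quotients repeat a_1, ..., a_4; the period length is 4.
Hence the expansion of sqrt(252) is a_0 = 15 followed by the repeating block 1, 6, 1, 30 (period 4).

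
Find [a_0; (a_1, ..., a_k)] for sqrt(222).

[14; (1, 8, 1, 28)]

Write x_i = (sqrt(222) + m_i)/d_i with (m_0, d_0) = (0, 1). a_0 = floor(sqrt(222)) = 14, since 14^2 = 196 <= 222 < 225 = 15^2.
Iterate m_{i+1} = d_i*a_i - m_i, d_{i+1} = (222 - m_{i+1}^2)/d_i, a_{i+1} = floor((a_0 + m_{i+1})/d_{i+1}):
  m_1 = 1*14 - 0 = 14, d_1 = (222 - 14^2)/1 = 26/1 = 26, a_1 = floor((14 + 14)/26) = 1.
  m_2 = 26*1 - 14 = 12, d_2 = (222 - 12^2)/26 = 78/26 = 3, a_2 = floor((14 + 12)/3) = 8.
  m_3 = 3*8 - 12 = 12, d_3 = (222 - 12^2)/3 = 78/3 = 26, a_3 = floor((14 + 12)/26) = 1.
  m_4 = 26*1 - 12 = 14, d_4 = (222 - 14^2)/26 = 26/26 = 1, a_4 = floor((14 + 14)/1) = 28.
  m_5 = 1*28 - 14 = 14, d_5 = (222 - 14^2)/1 = 26/1 = 26: (m_5, d_5) = (m_1, d_1) = (14, 26), so from here the quotients repeat a_1, ..., a_4; the period length is 4.
Hence the expansion of sqrt(222) is a_0 = 14 followed by the repeating block 1, 8, 1, 28 (period 4).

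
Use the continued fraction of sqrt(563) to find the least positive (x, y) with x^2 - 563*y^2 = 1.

(x, y) = (68122, 2871)

First expand sqrt(563) as a continued fraction. With x_i = (sqrt(563) + m_i)/d_i and (m_0, d_0) = (0, 1): a_0 = floor(sqrt(563)) = 23, since 23^2 = 529 <= 563 < 576 = 24^2.
Iterate m_{i+1} = d_i*a_i - m_i, d_{i+1} = (563 - m_{i+1}^2)/d_i, a_{i+1} = floor((a_0 + m_{i+1})/d_{i+1}):
  m_1 = 1*23 - 0 = 23, d_1 = (563 - 23^2)/1 = 34/1 = 34, a_1 = floor((23 + 23)/34) = 1.
  m_2 = 34*1 - 23 = 11, d_2 = (563 - 11^2)/34 = 442/34 = 13, a_2 = floor((23 + 11)/13) = 2.
  m_3 = 13*2 - 11 = 15, d_3 = (563 - 15^2)/13 = 338/13 = 26, a_3 = floor((23 + 15)/26) = 1.
  m_4 = 26*1 - 15 = 11, d_4 = (563 - 11^2)/26 = 442/26 = 17, a_4 = floor((23 + 11)/17) = 2.
  m_5 = 17*2 - 11 = 23, d_5 = (563 - 23^2)/17 = 34/17 = 2, a_5 = floor((23 + 23)/2) = 23.
  m_6 = 2*23 - 23 = 23, d_6 = (563 - 23^2)/2 = 34/2 = 17, a_6 = floor((23 + 23)/17) = 2.
  m_7 = 17*2 - 23 = 11, d_7 = (563 - 11^2)/17 = 442/17 = 26, a_7 = floor((23 + 11)/26) = 1.
  m_8 = 26*1 - 11 = 15, d_8 = (563 - 15^2)/26 = 338/26 = 13, a_8 = floor((23 + 15)/13) = 2.
  m_9 = 13*2 - 15 = 11, d_9 = (563 - 11^2)/13 = 442/13 = 34, a_9 = floor((23 + 11)/34) = 1.
  m_10 = 34*1 - 11 = 23, d_10 = (563 - 23^2)/34 = 34/34 = 1, a_10 = floor((23 + 23)/1) = 46.
  m_11 = 1*46 - 23 = 23, d_11 = (563 - 23^2)/1 = 34/1 = 34: (m_11, d_11) = (m_1, d_1) = (23, 34), so from here the quotients repeat a_1, ..., a_10; the period length is 10.
So sqrt(563) = [23; (1, 2, 1, 2, 23, 2, 1, 2, 1, 46)] with period length k = 10.
k is even, so the fundamental solution of x^2 - 563y^2 = 1 is (p_{k-1}, q_{k-1}) = (p_9, q_9); compute convergents through index 9.
Convergents (p_i = a_i*p_{i-1} + p_{i-2}, q_i = a_i*q_{i-1} + q_{i-2} with p_{-2}=0, p_{-1}=1, q_{-2}=1, q_{-1}=0):
  i=0: a_0=23, p_0 = 23*1 + 0 = 23, q_0 = 23*0 + 1 = 1.
  i=1: a_1=1, p_1 = 1*23 + 1 = 24, q_1 = 1*1 + 0 = 1.
  i=2: a_2=2, p_2 = 2*24 + 23 = 71, q_2 = 2*1 + 1 = 3.
  i=3: a_3=1, p_3 = 1*71 + 24 = 95, q_3 = 1*3 + 1 = 4.
  i=4: a_4=2, p_4 = 2*95 + 71 = 261, q_4 = 2*4 + 3 = 11.
  i=5: a_5=23, p_5 = 23*261 + 95 = 6098, q_5 = 23*11 + 4 = 257.
  i=6: a_6=2, p_6 = 2*6098 + 261 = 12457, q_6 = 2*257 + 11 = 525.
  i=7: a_7=1, p_7 = 1*12457 + 6098 = 18555, q_7 = 1*525 + 257 = 782.
  i=8: a_8=2, p_8 = 2*18555 + 12457 = 49567, q_8 = 2*782 + 525 = 2089.
  i=9: a_9=1, p_9 = 1*49567 + 18555 = 68122, q_9 = 1*2089 + 782 = 2871.
Check: 68122^2 - 563*2871^2 = 4640606884 - 4640606883 = 1, so (x, y) = (68122, 2871) solves the equation, and by the theorem it is the least positive solution.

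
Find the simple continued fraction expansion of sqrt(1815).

[42; (1, 1, 1, 1, 13, 1, 1, 1, 1, 84)]

Write x_i = (sqrt(1815) + m_i)/d_i with (m_0, d_0) = (0, 1). a_0 = floor(sqrt(1815)) = 42, since 42^2 = 1764 <= 1815 < 1849 = 43^2.
Iterate m_{i+1} = d_i*a_i - m_i, d_{i+1} = (1815 - m_{i+1}^2)/d_i, a_{i+1} = floor((a_0 + m_{i+1})/d_{i+1}):
  m_1 = 1*42 - 0 = 42, d_1 = (1815 - 42^2)/1 = 51/1 = 51, a_1 = floor((42 + 42)/51) = 1.
  m_2 = 51*1 - 42 = 9, d_2 = (1815 - 9^2)/51 = 1734/51 = 34, a_2 = floor((42 + 9)/34) = 1.
  m_3 = 34*1 - 9 = 25, d_3 = (1815 - 25^2)/34 = 1190/34 = 35, a_3 = floor((42 + 25)/35) = 1.
  m_4 = 35*1 - 25 = 10, d_4 = (1815 - 10^2)/35 = 1715/35 = 49, a_4 = floor((42 + 10)/49) = 1.
  m_5 = 49*1 - 10 = 39, d_5 = (1815 - 39^2)/49 = 294/49 = 6, a_5 = floor((42 + 39)/6) = 13.
  m_6 = 6*13 - 39 = 39, d_6 = (1815 - 39^2)/6 = 294/6 = 49, a_6 = floor((42 + 39)/49) = 1.
  m_7 = 49*1 - 39 = 10, d_7 = (1815 - 10^2)/49 = 1715/49 = 35, a_7 = floor((42 + 10)/35) = 1.
  m_8 = 35*1 - 10 = 25, d_8 = (1815 - 25^2)/35 = 1190/35 = 34, a_8 = floor((42 + 25)/34) = 1.
  m_9 = 34*1 - 25 = 9, d_9 = (1815 - 9^2)/34 = 1734/34 = 51, a_9 = floor((42 + 9)/51) = 1.
  m_10 = 51*1 - 9 = 42, d_10 = (1815 - 42^2)/51 = 51/51 = 1, a_10 = floor((42 + 42)/1) = 84.
  m_11 = 1*84 - 42 = 42, d_11 = (1815 - 42^2)/1 = 51/1 = 51: (m_11, d_11) = (m_1, d_1) = (42, 51), so from here the quotients repeat a_1, ..., a_10; the period length is 10.
Hence the expansion of sqrt(1815) is a_0 = 42 followed by the repeating block 1, 1, 1, 1, 13, 1, 1, 1, 1, 84 (period 10).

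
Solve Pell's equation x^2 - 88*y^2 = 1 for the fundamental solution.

(x, y) = (197, 21)

First expand sqrt(88) as a continued fraction. With x_i = (sqrt(88) + m_i)/d_i and (m_0, d_0) = (0, 1): a_0 = floor(sqrt(88)) = 9, since 9^2 = 81 <= 88 < 100 = 10^2.
Iterate m_{i+1} = d_i*a_i - m_i, d_{i+1} = (88 - m_{i+1}^2)/d_i, a_{i+1} = floor((a_0 + m_{i+1})/d_{i+1}):
  m_1 = 1*9 - 0 = 9, d_1 = (88 - 9^2)/1 = 7/1 = 7, a_1 = floor((9 + 9)/7) = 2.
  m_2 = 7*2 - 9 = 5, d_2 = (88 - 5^2)/7 = 63/7 = 9, a_2 = floor((9 + 5)/9) = 1.
  m_3 = 9*1 - 5 = 4, d_3 = (88 - 4^2)/9 = 72/9 = 8, a_3 = floor((9 + 4)/8) = 1.
  m_4 = 8*1 - 4 = 4, d_4 = (88 - 4^2)/8 = 72/8 = 9, a_4 = floor((9 + 4)/9) = 1.
  m_5 = 9*1 - 4 = 5, d_5 = (88 - 5^2)/9 = 63/9 = 7, a_5 = floor((9 + 5)/7) = 2.
  m_6 = 7*2 - 5 = 9, d_6 = (88 - 9^2)/7 = 7/7 = 1, a_6 = floor((9 + 9)/1) = 18.
  m_7 = 1*18 - 9 = 9, d_7 = (88 - 9^2)/1 = 7/1 = 7: (m_7, d_7) = (m_1, d_1) = (9, 7), so from here the quotients repeat a_1, ..., a_6; the period length is 6.
So sqrt(88) = [9; (2, 1, 1, 1, 2, 18)] with period length k = 6.
k is even, so the fundamental solution of x^2 - 88y^2 = 1 is (p_{k-1}, q_{k-1}) = (p_5, q_5); compute convergents through index 5.
Convergents (p_i = a_i*p_{i-1} + p_{i-2}, q_i = a_i*q_{i-1} + q_{i-2} with p_{-2}=0, p_{-1}=1, q_{-2}=1, q_{-1}=0):
  i=0: a_0=9, p_0 = 9*1 + 0 = 9, q_0 = 9*0 + 1 = 1.
  i=1: a_1=2, p_1 = 2*9 + 1 = 19, q_1 = 2*1 + 0 = 2.
  i=2: a_2=1, p_2 = 1*19 + 9 = 28, q_2 = 1*2 + 1 = 3.
  i=3: a_3=1, p_3 = 1*28 + 19 = 47, q_3 = 1*3 + 2 = 5.
  i=4: a_4=1, p_4 = 1*47 + 28 = 75, q_4 = 1*5 + 3 = 8.
  i=5: a_5=2, p_5 = 2*75 + 47 = 197, q_5 = 2*8 + 5 = 21.
Check: 197^2 - 88*21^2 = 38809 - 38808 = 1, so (x, y) = (197, 21) solves the equation, and by the theorem it is the least positive solution.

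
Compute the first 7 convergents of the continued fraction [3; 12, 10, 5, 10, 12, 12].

3/1, 37/12, 373/121, 1902/617, 19393/6291, 234618/76109, 2834809/919599

Using the convergent recurrence p_i = a_i*p_{i-1} + p_{i-2}, q_i = a_i*q_{i-1} + q_{i-2} with p_{-2}=0, p_{-1}=1, q_{-2}=1, q_{-1}=0:
  i=0: a_0=3, p_0 = 3*1 + 0 = 3, q_0 = 3*0 + 1 = 1.
  i=1: a_1=12, p_1 = 12*3 + 1 = 37, q_1 = 12*1 + 0 = 12.
  i=2: a_2=10, p_2 = 10*37 + 3 = 373, q_2 = 10*12 + 1 = 121.
  i=3: a_3=5, p_3 = 5*373 + 37 = 1902, q_3 = 5*121 + 12 = 617.
  i=4: a_4=10, p_4 = 10*1902 + 373 = 19393, q_4 = 10*617 + 121 = 6291.
  i=5: a_5=12, p_5 = 12*19393 + 1902 = 234618, q_5 = 12*6291 + 617 = 76109.
  i=6: a_6=12, p_6 = 12*234618 + 19393 = 2834809, q_6 = 12*76109 + 6291 = 919599.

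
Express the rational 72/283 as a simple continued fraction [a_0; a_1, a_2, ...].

[0; 3, 1, 13, 2, 2]

Run the Euclidean algorithm on 72 and 283; the successive quotients are the partial quotients a_0, a_1, ... (each step inverts the fractional part left over by the previous one):
  72 = 0*283 + 72, so a_0 = 0.
  283 = 3*72 + 67, so a_1 = 3.
  72 = 1*67 + 5, so a_2 = 1.
  67 = 13*5 + 2, so a_3 = 13.
  5 = 2*2 + 1, so a_4 = 2.
  2 = 2*1 + 0, so a_5 = 2.
The remainder reaches 0 after 6 divisions, so the expansion has 6 partial quotients, read off in order.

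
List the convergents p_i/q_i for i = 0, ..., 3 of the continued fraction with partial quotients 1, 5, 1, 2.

Using the convergent recurrence p_i = a_i*p_{i-1} + p_{i-2}, q_i = a_i*q_{i-1} + q_{i-2} with p_{-2}=0, p_{-1}=1, q_{-2}=1, q_{-1}=0:
  i=0: a_0=1, p_0 = 1*1 + 0 = 1, q_0 = 1*0 + 1 = 1.
  i=1: a_1=5, p_1 = 5*1 + 1 = 6, q_1 = 5*1 + 0 = 5.
  i=2: a_2=1, p_2 = 1*6 + 1 = 7, q_2 = 1*5 + 1 = 6.
  i=3: a_3=2, p_3 = 2*7 + 6 = 20, q_3 = 2*6 + 5 = 17.

1/1, 6/5, 7/6, 20/17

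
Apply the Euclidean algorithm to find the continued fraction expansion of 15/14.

Run the Euclidean algorithm on 15 and 14; the successive quotients are the partial quotients a_0, a_1, ... (each step inverts the fractional part left over by the previous one):
  15 = 1*14 + 1, so a_0 = 1.
  14 = 14*1 + 0, so a_1 = 14.
The remainder reaches 0 after 2 divisions, so the expansion has 2 partial quotients, read off in order.

[1; 14]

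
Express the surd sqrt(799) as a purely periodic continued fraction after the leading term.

Write x_i = (sqrt(799) + m_i)/d_i with (m_0, d_0) = (0, 1). a_0 = floor(sqrt(799)) = 28, since 28^2 = 784 <= 799 < 841 = 29^2.
Iterate m_{i+1} = d_i*a_i - m_i, d_{i+1} = (799 - m_{i+1}^2)/d_i, a_{i+1} = floor((a_0 + m_{i+1})/d_{i+1}):
  m_1 = 1*28 - 0 = 28, d_1 = (799 - 28^2)/1 = 15/1 = 15, a_1 = floor((28 + 28)/15) = 3.
  m_2 = 15*3 - 28 = 17, d_2 = (799 - 17^2)/15 = 510/15 = 34, a_2 = floor((28 + 17)/34) = 1.
  m_3 = 34*1 - 17 = 17, d_3 = (799 - 17^2)/34 = 510/34 = 15, a_3 = floor((28 + 17)/15) = 3.
  m_4 = 15*3 - 17 = 28, d_4 = (799 - 28^2)/15 = 15/15 = 1, a_4 = floor((28 + 28)/1) = 56.
  m_5 = 1*56 - 28 = 28, d_5 = (799 - 28^2)/1 = 15/1 = 15: (m_5, d_5) = (m_1, d_1) = (28, 15), so from here the quotients repeat a_1, ..., a_4; the period length is 4.
Hence the expansion of sqrt(799) is a_0 = 28 followed by the repeating block 3, 1, 3, 56 (period 4).

[28; (3, 1, 3, 56)]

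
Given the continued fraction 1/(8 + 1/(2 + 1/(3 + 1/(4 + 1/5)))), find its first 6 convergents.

0/1, 1/8, 2/17, 7/59, 30/253, 157/1324

Using the convergent recurrence p_i = a_i*p_{i-1} + p_{i-2}, q_i = a_i*q_{i-1} + q_{i-2} with p_{-2}=0, p_{-1}=1, q_{-2}=1, q_{-1}=0:
  i=0: a_0=0, p_0 = 0*1 + 0 = 0, q_0 = 0*0 + 1 = 1.
  i=1: a_1=8, p_1 = 8*0 + 1 = 1, q_1 = 8*1 + 0 = 8.
  i=2: a_2=2, p_2 = 2*1 + 0 = 2, q_2 = 2*8 + 1 = 17.
  i=3: a_3=3, p_3 = 3*2 + 1 = 7, q_3 = 3*17 + 8 = 59.
  i=4: a_4=4, p_4 = 4*7 + 2 = 30, q_4 = 4*59 + 17 = 253.
  i=5: a_5=5, p_5 = 5*30 + 7 = 157, q_5 = 5*253 + 59 = 1324.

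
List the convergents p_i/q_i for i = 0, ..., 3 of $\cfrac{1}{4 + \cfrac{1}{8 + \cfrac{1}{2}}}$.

0/1, 1/4, 8/33, 17/70

Using the convergent recurrence p_i = a_i*p_{i-1} + p_{i-2}, q_i = a_i*q_{i-1} + q_{i-2} with p_{-2}=0, p_{-1}=1, q_{-2}=1, q_{-1}=0:
  i=0: a_0=0, p_0 = 0*1 + 0 = 0, q_0 = 0*0 + 1 = 1.
  i=1: a_1=4, p_1 = 4*0 + 1 = 1, q_1 = 4*1 + 0 = 4.
  i=2: a_2=8, p_2 = 8*1 + 0 = 8, q_2 = 8*4 + 1 = 33.
  i=3: a_3=2, p_3 = 2*8 + 1 = 17, q_3 = 2*33 + 4 = 70.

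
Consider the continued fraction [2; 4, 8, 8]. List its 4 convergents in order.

Using the convergent recurrence p_i = a_i*p_{i-1} + p_{i-2}, q_i = a_i*q_{i-1} + q_{i-2} with p_{-2}=0, p_{-1}=1, q_{-2}=1, q_{-1}=0:
  i=0: a_0=2, p_0 = 2*1 + 0 = 2, q_0 = 2*0 + 1 = 1.
  i=1: a_1=4, p_1 = 4*2 + 1 = 9, q_1 = 4*1 + 0 = 4.
  i=2: a_2=8, p_2 = 8*9 + 2 = 74, q_2 = 8*4 + 1 = 33.
  i=3: a_3=8, p_3 = 8*74 + 9 = 601, q_3 = 8*33 + 4 = 268.

2/1, 9/4, 74/33, 601/268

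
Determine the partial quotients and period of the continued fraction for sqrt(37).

[6; (12)]

Write x_i = (sqrt(37) + m_i)/d_i with (m_0, d_0) = (0, 1). a_0 = floor(sqrt(37)) = 6, since 6^2 = 36 <= 37 < 49 = 7^2.
Iterate m_{i+1} = d_i*a_i - m_i, d_{i+1} = (37 - m_{i+1}^2)/d_i, a_{i+1} = floor((a_0 + m_{i+1})/d_{i+1}):
  m_1 = 1*6 - 0 = 6, d_1 = (37 - 6^2)/1 = 1/1 = 1, a_1 = floor((6 + 6)/1) = 12.
  m_2 = 1*12 - 6 = 6, d_2 = (37 - 6^2)/1 = 1/1 = 1: (m_2, d_2) = (m_1, d_1) = (6, 1), so from here the quotient a_1 repeats; the period length is 1.
Hence the expansion of sqrt(37) is a_0 = 6 followed by the repeating block 12 (period 1).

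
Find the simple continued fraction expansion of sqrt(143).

Write x_i = (sqrt(143) + m_i)/d_i with (m_0, d_0) = (0, 1). a_0 = floor(sqrt(143)) = 11, since 11^2 = 121 <= 143 < 144 = 12^2.
Iterate m_{i+1} = d_i*a_i - m_i, d_{i+1} = (143 - m_{i+1}^2)/d_i, a_{i+1} = floor((a_0 + m_{i+1})/d_{i+1}):
  m_1 = 1*11 - 0 = 11, d_1 = (143 - 11^2)/1 = 22/1 = 22, a_1 = floor((11 + 11)/22) = 1.
  m_2 = 22*1 - 11 = 11, d_2 = (143 - 11^2)/22 = 22/22 = 1, a_2 = floor((11 + 11)/1) = 22.
  m_3 = 1*22 - 11 = 11, d_3 = (143 - 11^2)/1 = 22/1 = 22: (m_3, d_3) = (m_1, d_1) = (11, 22), so from here the quotients repeat a_1, a_2; the period length is 2.
Hence the expansion of sqrt(143) is a_0 = 11 followed by the repeating block 1, 22 (period 2).

[11; (1, 22)]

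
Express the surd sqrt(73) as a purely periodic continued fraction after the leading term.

Write x_i = (sqrt(73) + m_i)/d_i with (m_0, d_0) = (0, 1). a_0 = floor(sqrt(73)) = 8, since 8^2 = 64 <= 73 < 81 = 9^2.
Iterate m_{i+1} = d_i*a_i - m_i, d_{i+1} = (73 - m_{i+1}^2)/d_i, a_{i+1} = floor((a_0 + m_{i+1})/d_{i+1}):
  m_1 = 1*8 - 0 = 8, d_1 = (73 - 8^2)/1 = 9/1 = 9, a_1 = floor((8 + 8)/9) = 1.
  m_2 = 9*1 - 8 = 1, d_2 = (73 - 1^2)/9 = 72/9 = 8, a_2 = floor((8 + 1)/8) = 1.
  m_3 = 8*1 - 1 = 7, d_3 = (73 - 7^2)/8 = 24/8 = 3, a_3 = floor((8 + 7)/3) = 5.
  m_4 = 3*5 - 7 = 8, d_4 = (73 - 8^2)/3 = 9/3 = 3, a_4 = floor((8 + 8)/3) = 5.
  m_5 = 3*5 - 8 = 7, d_5 = (73 - 7^2)/3 = 24/3 = 8, a_5 = floor((8 + 7)/8) = 1.
  m_6 = 8*1 - 7 = 1, d_6 = (73 - 1^2)/8 = 72/8 = 9, a_6 = floor((8 + 1)/9) = 1.
  m_7 = 9*1 - 1 = 8, d_7 = (73 - 8^2)/9 = 9/9 = 1, a_7 = floor((8 + 8)/1) = 16.
  m_8 = 1*16 - 8 = 8, d_8 = (73 - 8^2)/1 = 9/1 = 9: (m_8, d_8) = (m_1, d_1) = (8, 9), so from here the quotients repeat a_1, ..., a_7; the period length is 7.
Hence the expansion of sqrt(73) is a_0 = 8 followed by the repeating block 1, 1, 5, 5, 1, 1, 16 (period 7).

[8; (1, 1, 5, 5, 1, 1, 16)]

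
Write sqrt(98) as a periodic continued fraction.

Write x_i = (sqrt(98) + m_i)/d_i with (m_0, d_0) = (0, 1). a_0 = floor(sqrt(98)) = 9, since 9^2 = 81 <= 98 < 100 = 10^2.
Iterate m_{i+1} = d_i*a_i - m_i, d_{i+1} = (98 - m_{i+1}^2)/d_i, a_{i+1} = floor((a_0 + m_{i+1})/d_{i+1}):
  m_1 = 1*9 - 0 = 9, d_1 = (98 - 9^2)/1 = 17/1 = 17, a_1 = floor((9 + 9)/17) = 1.
  m_2 = 17*1 - 9 = 8, d_2 = (98 - 8^2)/17 = 34/17 = 2, a_2 = floor((9 + 8)/2) = 8.
  m_3 = 2*8 - 8 = 8, d_3 = (98 - 8^2)/2 = 34/2 = 17, a_3 = floor((9 + 8)/17) = 1.
  m_4 = 17*1 - 8 = 9, d_4 = (98 - 9^2)/17 = 17/17 = 1, a_4 = floor((9 + 9)/1) = 18.
  m_5 = 1*18 - 9 = 9, d_5 = (98 - 9^2)/1 = 17/1 = 17: (m_5, d_5) = (m_1, d_1) = (9, 17), so from here the quotients repeat a_1, ..., a_4; the period length is 4.
Hence the expansion of sqrt(98) is a_0 = 9 followed by the repeating block 1, 8, 1, 18 (period 4).

[9; (1, 8, 1, 18)]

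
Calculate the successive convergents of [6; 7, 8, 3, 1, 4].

6/1, 43/7, 350/57, 1093/178, 1443/235, 6865/1118

Using the convergent recurrence p_i = a_i*p_{i-1} + p_{i-2}, q_i = a_i*q_{i-1} + q_{i-2} with p_{-2}=0, p_{-1}=1, q_{-2}=1, q_{-1}=0:
  i=0: a_0=6, p_0 = 6*1 + 0 = 6, q_0 = 6*0 + 1 = 1.
  i=1: a_1=7, p_1 = 7*6 + 1 = 43, q_1 = 7*1 + 0 = 7.
  i=2: a_2=8, p_2 = 8*43 + 6 = 350, q_2 = 8*7 + 1 = 57.
  i=3: a_3=3, p_3 = 3*350 + 43 = 1093, q_3 = 3*57 + 7 = 178.
  i=4: a_4=1, p_4 = 1*1093 + 350 = 1443, q_4 = 1*178 + 57 = 235.
  i=5: a_5=4, p_5 = 4*1443 + 1093 = 6865, q_5 = 4*235 + 178 = 1118.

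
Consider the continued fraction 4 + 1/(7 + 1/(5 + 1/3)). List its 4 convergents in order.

4/1, 29/7, 149/36, 476/115

Using the convergent recurrence p_i = a_i*p_{i-1} + p_{i-2}, q_i = a_i*q_{i-1} + q_{i-2} with p_{-2}=0, p_{-1}=1, q_{-2}=1, q_{-1}=0:
  i=0: a_0=4, p_0 = 4*1 + 0 = 4, q_0 = 4*0 + 1 = 1.
  i=1: a_1=7, p_1 = 7*4 + 1 = 29, q_1 = 7*1 + 0 = 7.
  i=2: a_2=5, p_2 = 5*29 + 4 = 149, q_2 = 5*7 + 1 = 36.
  i=3: a_3=3, p_3 = 3*149 + 29 = 476, q_3 = 3*36 + 7 = 115.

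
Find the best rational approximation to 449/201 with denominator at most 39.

67/30

Expand x = 449/201 as a continued fraction with the Euclidean algorithm:
  449 = 2*201 + 47, so a_0 = 2.
  201 = 4*47 + 13, so a_1 = 4.
  47 = 3*13 + 8, so a_2 = 3.
  13 = 1*8 + 5, so a_3 = 1.
  8 = 1*5 + 3, so a_4 = 1.
  5 = 1*3 + 2, so a_5 = 1.
  3 = 1*2 + 1, so a_6 = 1.
  2 = 2*1 + 0, so a_7 = 2.
so x = [2; 4, 3, 1, 1, 1, 1, 2].
Convergents (p_i = a_i*p_{i-1} + p_{i-2}, q_i = a_i*q_{i-1} + q_{i-2} with p_{-2}=0, p_{-1}=1, q_{-2}=1, q_{-1}=0), until the denominator exceeds 39:
  i=0: a_0=2, p_0 = 2*1 + 0 = 2, q_0 = 2*0 + 1 = 1.
  i=1: a_1=4, p_1 = 4*2 + 1 = 9, q_1 = 4*1 + 0 = 4.
  i=2: a_2=3, p_2 = 3*9 + 2 = 29, q_2 = 3*4 + 1 = 13.
  i=3: a_3=1, p_3 = 1*29 + 9 = 38, q_3 = 1*13 + 4 = 17.
  i=4: a_4=1, p_4 = 1*38 + 29 = 67, q_4 = 1*17 + 13 = 30.
  i=5: a_5=1, p_5 = 1*67 + 38 = 105, q_5 = 1*30 + 17 = 47.
q_5 = 47 > 39, so the last convergent with denominator <= 39 is p_4/q_4 = 67/30.
The closest fraction with denominator <= 39 is either p_4/q_4 or the intermediate fraction (k*p_4 + p_3)/(k*q_4 + q_3) with the largest k >= 1 whose denominator stays <= 39; these approach x as k grows, and every other convergent or intermediate fraction in range is farther away.
Largest k: floor((39 - q_3)/q_4) = floor((39 - 17)/30) = 0.
Since k = 0, no intermediate fraction beyond p_4/q_4 has denominator <= 39, so the convergent 67/30 is the closest (its error is |449*30 - 67*201|/(201*30) = 3/6030).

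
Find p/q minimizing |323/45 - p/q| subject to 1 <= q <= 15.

Expand x = 323/45 as a continued fraction with the Euclidean algorithm:
  323 = 7*45 + 8, so a_0 = 7.
  45 = 5*8 + 5, so a_1 = 5.
  8 = 1*5 + 3, so a_2 = 1.
  5 = 1*3 + 2, so a_3 = 1.
  3 = 1*2 + 1, so a_4 = 1.
  2 = 2*1 + 0, so a_5 = 2.
so x = [7; 5, 1, 1, 1, 2].
Convergents (p_i = a_i*p_{i-1} + p_{i-2}, q_i = a_i*q_{i-1} + q_{i-2} with p_{-2}=0, p_{-1}=1, q_{-2}=1, q_{-1}=0), until the denominator exceeds 15:
  i=0: a_0=7, p_0 = 7*1 + 0 = 7, q_0 = 7*0 + 1 = 1.
  i=1: a_1=5, p_1 = 5*7 + 1 = 36, q_1 = 5*1 + 0 = 5.
  i=2: a_2=1, p_2 = 1*36 + 7 = 43, q_2 = 1*5 + 1 = 6.
  i=3: a_3=1, p_3 = 1*43 + 36 = 79, q_3 = 1*6 + 5 = 11.
  i=4: a_4=1, p_4 = 1*79 + 43 = 122, q_4 = 1*11 + 6 = 17.
q_4 = 17 > 15, so the last convergent with denominator <= 15 is p_3/q_3 = 79/11.
The closest fraction with denominator <= 15 is either p_3/q_3 or the intermediate fraction (k*p_3 + p_2)/(k*q_3 + q_2) with the largest k >= 1 whose denominator stays <= 15; these approach x as k grows, and every other convergent or intermediate fraction in range is farther away.
Largest k: floor((15 - q_2)/q_3) = floor((15 - 6)/11) = 0.
Since k = 0, no intermediate fraction beyond p_3/q_3 has denominator <= 15, so the convergent 79/11 is the closest (its error is |323*11 - 79*45|/(45*11) = 2/495).

79/11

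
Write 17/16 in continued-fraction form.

Run the Euclidean algorithm on 17 and 16; the successive quotients are the partial quotients a_0, a_1, ... (each step inverts the fractional part left over by the previous one):
  17 = 1*16 + 1, so a_0 = 1.
  16 = 16*1 + 0, so a_1 = 16.
The remainder reaches 0 after 2 divisions, so the expansion has 2 partial quotients, read off in order.

[1; 16]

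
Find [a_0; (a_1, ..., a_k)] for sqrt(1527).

[39; (13, 78)]

Write x_i = (sqrt(1527) + m_i)/d_i with (m_0, d_0) = (0, 1). a_0 = floor(sqrt(1527)) = 39, since 39^2 = 1521 <= 1527 < 1600 = 40^2.
Iterate m_{i+1} = d_i*a_i - m_i, d_{i+1} = (1527 - m_{i+1}^2)/d_i, a_{i+1} = floor((a_0 + m_{i+1})/d_{i+1}):
  m_1 = 1*39 - 0 = 39, d_1 = (1527 - 39^2)/1 = 6/1 = 6, a_1 = floor((39 + 39)/6) = 13.
  m_2 = 6*13 - 39 = 39, d_2 = (1527 - 39^2)/6 = 6/6 = 1, a_2 = floor((39 + 39)/1) = 78.
  m_3 = 1*78 - 39 = 39, d_3 = (1527 - 39^2)/1 = 6/1 = 6: (m_3, d_3) = (m_1, d_1) = (39, 6), so from here the quotients repeat a_1, a_2; the period length is 2.
Hence the expansion of sqrt(1527) is a_0 = 39 followed by the repeating block 13, 78 (period 2).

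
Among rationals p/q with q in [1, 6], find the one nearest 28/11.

5/2

Expand x = 28/11 as a continued fraction with the Euclidean algorithm:
  28 = 2*11 + 6, so a_0 = 2.
  11 = 1*6 + 5, so a_1 = 1.
  6 = 1*5 + 1, so a_2 = 1.
  5 = 5*1 + 0, so a_3 = 5.
so x = [2; 1, 1, 5].
Convergents (p_i = a_i*p_{i-1} + p_{i-2}, q_i = a_i*q_{i-1} + q_{i-2} with p_{-2}=0, p_{-1}=1, q_{-2}=1, q_{-1}=0), until the denominator exceeds 6:
  i=0: a_0=2, p_0 = 2*1 + 0 = 2, q_0 = 2*0 + 1 = 1.
  i=1: a_1=1, p_1 = 1*2 + 1 = 3, q_1 = 1*1 + 0 = 1.
  i=2: a_2=1, p_2 = 1*3 + 2 = 5, q_2 = 1*1 + 1 = 2.
  i=3: a_3=5, p_3 = 5*5 + 3 = 28, q_3 = 5*2 + 1 = 11.
q_3 = 11 > 6, so the last convergent with denominator <= 6 is p_2/q_2 = 5/2.
The closest fraction with denominator <= 6 is either p_2/q_2 or the intermediate fraction (k*p_2 + p_1)/(k*q_2 + q_1) with the largest k >= 1 whose denominator stays <= 6; these approach x as k grows, and every other convergent or intermediate fraction in range is farther away.
Largest k: floor((6 - q_1)/q_2) = floor((6 - 1)/2) = 2.
That gives (2*5 + 3)/(2*2 + 1) = 13/5.
Compare the errors: |x - 5/2| = |28*2 - 5*11|/(11*2) = 1/22, and |x - 13/5| = |28*5 - 13*11|/(11*5) = 3/55.
Cross-multiplying, 1*55 = 55 < 66 = 3*22, so 1/22 is smaller: the convergent 5/2 is closer to x than 13/5.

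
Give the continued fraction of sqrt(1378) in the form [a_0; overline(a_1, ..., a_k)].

Write x_i = (sqrt(1378) + m_i)/d_i with (m_0, d_0) = (0, 1). a_0 = floor(sqrt(1378)) = 37, since 37^2 = 1369 <= 1378 < 1444 = 38^2.
Iterate m_{i+1} = d_i*a_i - m_i, d_{i+1} = (1378 - m_{i+1}^2)/d_i, a_{i+1} = floor((a_0 + m_{i+1})/d_{i+1}):
  m_1 = 1*37 - 0 = 37, d_1 = (1378 - 37^2)/1 = 9/1 = 9, a_1 = floor((37 + 37)/9) = 8.
  m_2 = 9*8 - 37 = 35, d_2 = (1378 - 35^2)/9 = 153/9 = 17, a_2 = floor((37 + 35)/17) = 4.
  m_3 = 17*4 - 35 = 33, d_3 = (1378 - 33^2)/17 = 289/17 = 17, a_3 = floor((37 + 33)/17) = 4.
  m_4 = 17*4 - 33 = 35, d_4 = (1378 - 35^2)/17 = 153/17 = 9, a_4 = floor((37 + 35)/9) = 8.
  m_5 = 9*8 - 35 = 37, d_5 = (1378 - 37^2)/9 = 9/9 = 1, a_5 = floor((37 + 37)/1) = 74.
  m_6 = 1*74 - 37 = 37, d_6 = (1378 - 37^2)/1 = 9/1 = 9: (m_6, d_6) = (m_1, d_1) = (37, 9), so from here the quotients repeat a_1, ..., a_5; the period length is 5.
Hence the expansion of sqrt(1378) is a_0 = 37 followed by the repeating block 8, 4, 4, 8, 74 (period 5).

[37; overline(8, 4, 4, 8, 74)]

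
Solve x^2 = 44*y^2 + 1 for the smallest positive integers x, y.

(x, y) = (199, 30)

First expand sqrt(44) as a continued fraction. With x_i = (sqrt(44) + m_i)/d_i and (m_0, d_0) = (0, 1): a_0 = floor(sqrt(44)) = 6, since 6^2 = 36 <= 44 < 49 = 7^2.
Iterate m_{i+1} = d_i*a_i - m_i, d_{i+1} = (44 - m_{i+1}^2)/d_i, a_{i+1} = floor((a_0 + m_{i+1})/d_{i+1}):
  m_1 = 1*6 - 0 = 6, d_1 = (44 - 6^2)/1 = 8/1 = 8, a_1 = floor((6 + 6)/8) = 1.
  m_2 = 8*1 - 6 = 2, d_2 = (44 - 2^2)/8 = 40/8 = 5, a_2 = floor((6 + 2)/5) = 1.
  m_3 = 5*1 - 2 = 3, d_3 = (44 - 3^2)/5 = 35/5 = 7, a_3 = floor((6 + 3)/7) = 1.
  m_4 = 7*1 - 3 = 4, d_4 = (44 - 4^2)/7 = 28/7 = 4, a_4 = floor((6 + 4)/4) = 2.
  m_5 = 4*2 - 4 = 4, d_5 = (44 - 4^2)/4 = 28/4 = 7, a_5 = floor((6 + 4)/7) = 1.
  m_6 = 7*1 - 4 = 3, d_6 = (44 - 3^2)/7 = 35/7 = 5, a_6 = floor((6 + 3)/5) = 1.
  m_7 = 5*1 - 3 = 2, d_7 = (44 - 2^2)/5 = 40/5 = 8, a_7 = floor((6 + 2)/8) = 1.
  m_8 = 8*1 - 2 = 6, d_8 = (44 - 6^2)/8 = 8/8 = 1, a_8 = floor((6 + 6)/1) = 12.
  m_9 = 1*12 - 6 = 6, d_9 = (44 - 6^2)/1 = 8/1 = 8: (m_9, d_9) = (m_1, d_1) = (6, 8), so from here the quotients repeat a_1, ..., a_8; the period length is 8.
So sqrt(44) = [6; (1, 1, 1, 2, 1, 1, 1, 12)] with period length k = 8.
k is even, so the fundamental solution of x^2 - 44y^2 = 1 is (p_{k-1}, q_{k-1}) = (p_7, q_7); compute convergents through index 7.
Convergents (p_i = a_i*p_{i-1} + p_{i-2}, q_i = a_i*q_{i-1} + q_{i-2} with p_{-2}=0, p_{-1}=1, q_{-2}=1, q_{-1}=0):
  i=0: a_0=6, p_0 = 6*1 + 0 = 6, q_0 = 6*0 + 1 = 1.
  i=1: a_1=1, p_1 = 1*6 + 1 = 7, q_1 = 1*1 + 0 = 1.
  i=2: a_2=1, p_2 = 1*7 + 6 = 13, q_2 = 1*1 + 1 = 2.
  i=3: a_3=1, p_3 = 1*13 + 7 = 20, q_3 = 1*2 + 1 = 3.
  i=4: a_4=2, p_4 = 2*20 + 13 = 53, q_4 = 2*3 + 2 = 8.
  i=5: a_5=1, p_5 = 1*53 + 20 = 73, q_5 = 1*8 + 3 = 11.
  i=6: a_6=1, p_6 = 1*73 + 53 = 126, q_6 = 1*11 + 8 = 19.
  i=7: a_7=1, p_7 = 1*126 + 73 = 199, q_7 = 1*19 + 11 = 30.
Check: 199^2 - 44*30^2 = 39601 - 39600 = 1, so (x, y) = (199, 30) solves the equation, and by the theorem it is the least positive solution.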